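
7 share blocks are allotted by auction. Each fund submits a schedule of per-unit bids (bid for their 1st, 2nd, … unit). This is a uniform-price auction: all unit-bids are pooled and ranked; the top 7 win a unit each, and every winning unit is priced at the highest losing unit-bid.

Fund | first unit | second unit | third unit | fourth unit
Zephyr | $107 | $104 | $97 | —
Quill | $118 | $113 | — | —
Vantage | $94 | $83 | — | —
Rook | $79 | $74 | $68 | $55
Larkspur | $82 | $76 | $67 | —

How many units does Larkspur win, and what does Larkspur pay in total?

Larkspur: 0 units, pays $0

Pooled unit-bids ranked (top 7): 118 (Quill-1), 113 (Quill-2), 107 (Zephyr-1), 104 (Zephyr-2), 97 (Zephyr-3), 94 (Vantage-1), 83 (Vantage-2)
Highest rejected unit-bid = $82.
Larkspur wins 0 unit(s) at $82 each.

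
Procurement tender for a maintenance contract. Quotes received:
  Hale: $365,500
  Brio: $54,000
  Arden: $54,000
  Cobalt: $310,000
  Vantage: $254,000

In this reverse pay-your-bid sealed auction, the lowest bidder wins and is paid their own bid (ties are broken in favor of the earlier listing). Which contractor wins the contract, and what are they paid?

Bids ranked: 54,000 (Brio) < 54,000 (Arden) < 254,000 (Vantage) < 310,000 (Cobalt) < 365,500 (Hale)
Brio and Arden tie at $54,000; tie-break gives it to Brio.
Brio has the lowest bid and is paid exactly that: $54,000.

Brio is paid $54,000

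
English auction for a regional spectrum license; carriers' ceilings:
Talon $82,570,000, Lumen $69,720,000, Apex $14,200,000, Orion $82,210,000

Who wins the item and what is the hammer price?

Sorting limits: 82,570,000 (Talon) > 82,210,000 (Orion) > 69,720,000 (Lumen) > 14,200,000 (Apex)
Orion is the last rival to drop out, at $82,210,000; Talon remains and wins at that price.

Talon wins at $82,210,000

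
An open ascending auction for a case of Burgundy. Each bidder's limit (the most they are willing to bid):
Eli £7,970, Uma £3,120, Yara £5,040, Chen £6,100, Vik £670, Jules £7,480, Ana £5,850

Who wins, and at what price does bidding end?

Sorting limits: 7,970 (Eli) > 7,480 (Jules) > 6,100 (Chen) > 5,850 (Ana) > 5,040 (Yara) > 3,120 (Uma) > …
Bidding ends when Jules exits at £7,480; Eli takes it.

Eli wins at £7,480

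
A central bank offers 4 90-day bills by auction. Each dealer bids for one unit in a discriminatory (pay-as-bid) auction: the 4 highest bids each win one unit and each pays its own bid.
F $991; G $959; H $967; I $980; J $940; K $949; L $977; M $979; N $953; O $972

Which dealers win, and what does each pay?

F $991, I $980, M $979, L $977

Sorting: 991 (F), 980 (I), 979 (M), 977 (L), 972 (O), 967 (H), …
The 4 highest are F, I, M, L.
Each winner pays its own bid: F $991, I $980, M $979, L $977.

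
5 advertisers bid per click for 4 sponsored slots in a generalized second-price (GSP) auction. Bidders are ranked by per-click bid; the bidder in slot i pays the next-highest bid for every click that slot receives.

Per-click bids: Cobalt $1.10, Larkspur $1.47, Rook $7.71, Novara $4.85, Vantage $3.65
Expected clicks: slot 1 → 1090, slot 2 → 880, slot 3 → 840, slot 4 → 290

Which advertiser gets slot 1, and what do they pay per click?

Per-click bids in order: $7.71 (Rook) > $4.85 (Novara) > $3.65 (Vantage) > $1.47 (Larkspur) > $1.10 (Cobalt)
Slot 1 goes to the first-ranked bidder, Rook, who pays the next bid down: $4.85/click.

Rook; $4.85 per click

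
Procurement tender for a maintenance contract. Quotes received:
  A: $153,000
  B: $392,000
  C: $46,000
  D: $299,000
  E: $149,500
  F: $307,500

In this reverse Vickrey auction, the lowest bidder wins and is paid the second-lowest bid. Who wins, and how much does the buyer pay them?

C is paid $149,500

Reverse Vickrey auction: the lowest bidder wins and is paid the second-lowest bid.
Sorting bids: 46,000 (C) < 149,500 (E) < 153,000 (A) < 299,000 (D) < 307,500 (F) < 392,000 (B)
Second-price: C is paid E's bid of $149,500.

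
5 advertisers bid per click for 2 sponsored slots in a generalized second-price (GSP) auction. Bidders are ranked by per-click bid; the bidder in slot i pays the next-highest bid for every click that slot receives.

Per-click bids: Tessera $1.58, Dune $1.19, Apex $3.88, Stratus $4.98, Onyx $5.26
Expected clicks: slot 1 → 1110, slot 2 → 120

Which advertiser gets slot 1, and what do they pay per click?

Onyx; $4.98 per click

Sorting advertisers: $5.26 (Onyx) > $4.98 (Stratus) > $3.88 (Apex) > …
Slot 1 goes to the first-ranked bidder, Onyx, who pays the next bid down: $4.98/click.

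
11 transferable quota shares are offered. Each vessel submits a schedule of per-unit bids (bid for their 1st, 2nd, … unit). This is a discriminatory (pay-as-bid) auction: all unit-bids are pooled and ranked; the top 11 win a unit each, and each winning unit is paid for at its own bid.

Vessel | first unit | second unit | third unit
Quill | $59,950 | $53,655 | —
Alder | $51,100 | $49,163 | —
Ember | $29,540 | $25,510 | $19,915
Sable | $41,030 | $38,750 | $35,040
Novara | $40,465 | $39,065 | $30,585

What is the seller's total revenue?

Total revenue: $468,343

Merging the schedules and taking the best 11: 59,950 (Quill-1), 53,655 (Quill-2), 51,100 (Alder-1), 49,163 (Alder-2), 41,030 (Sable-1), 40,465 (Novara-1), 39,065 (Novara-2), 38,750 (Sable-2), 35,040 (Sable-3), 30,585 (Novara-3), 29,540 (Ember-1)
Next rejected bid: $25,510 (not a price — pay-as-bid).
Each winning unit pays its own bid.
Revenue = 59,950 + 53,655 + 51,100 + 49,163 + 41,030 + 40,465 + 39,065 + 38,750 + 35,040 + 30,585 + 29,540 = $468,343.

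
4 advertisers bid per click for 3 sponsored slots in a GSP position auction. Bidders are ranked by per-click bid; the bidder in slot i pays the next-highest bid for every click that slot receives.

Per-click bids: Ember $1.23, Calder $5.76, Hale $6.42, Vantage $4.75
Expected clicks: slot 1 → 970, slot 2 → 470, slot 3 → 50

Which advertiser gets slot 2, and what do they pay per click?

Calder; $4.75 per click

Sorting advertisers: $6.42 (Hale) > $5.76 (Calder) > $4.75 (Vantage) > $1.23 (Ember)
Slot 2 goes to the second-ranked bidder, Calder, who pays the next bid down: $4.75/click.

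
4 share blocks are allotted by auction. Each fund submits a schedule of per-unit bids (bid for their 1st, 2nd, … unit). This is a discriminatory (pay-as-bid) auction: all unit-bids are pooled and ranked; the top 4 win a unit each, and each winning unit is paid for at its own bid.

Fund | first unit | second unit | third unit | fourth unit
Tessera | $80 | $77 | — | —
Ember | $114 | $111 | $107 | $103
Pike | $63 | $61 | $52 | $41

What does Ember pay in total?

All unit-bids, highest first — top 4: 114 (Ember-1), 111 (Ember-2), 107 (Ember-3), 103 (Ember-4)
Next rejected bid: $80 (not a price — pay-as-bid).
Ember's winning unit-bids: 114 + 111 + 107 + 103 = $435.

Ember pays $435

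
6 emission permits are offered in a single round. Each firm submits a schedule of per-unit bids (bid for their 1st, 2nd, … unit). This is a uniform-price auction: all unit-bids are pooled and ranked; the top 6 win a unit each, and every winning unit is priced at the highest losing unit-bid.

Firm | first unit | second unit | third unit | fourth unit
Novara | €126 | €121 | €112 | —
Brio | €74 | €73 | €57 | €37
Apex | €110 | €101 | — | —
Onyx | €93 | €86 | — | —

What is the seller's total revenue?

Pooled unit-bids ranked (top 6): 126 (Novara-1), 121 (Novara-2), 112 (Novara-3), 110 (Apex-1), 101 (Apex-2), 93 (Onyx-1)
Highest rejected unit-bid = €86.
Allocation: Apex 2, Novara 3, Onyx 1. Every unit priced at €86.
Revenue = 6 × 86 = €516.

Total revenue: €516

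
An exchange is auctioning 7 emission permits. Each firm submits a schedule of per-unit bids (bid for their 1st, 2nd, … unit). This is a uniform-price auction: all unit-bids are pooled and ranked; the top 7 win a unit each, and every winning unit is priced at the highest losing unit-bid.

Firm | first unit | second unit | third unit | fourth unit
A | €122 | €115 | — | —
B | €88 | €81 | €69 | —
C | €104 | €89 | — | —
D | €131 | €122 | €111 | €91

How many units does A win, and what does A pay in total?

All unit-bids, highest first — top 7: 131 (D-1), 122 (A-1), 122 (D-2), 115 (A-2), 111 (D-3), 104 (C-1), 91 (D-4)
First bid not allocated: €89.
A wins 2 unit(s) at €89 each.

A: 2 units, pays €178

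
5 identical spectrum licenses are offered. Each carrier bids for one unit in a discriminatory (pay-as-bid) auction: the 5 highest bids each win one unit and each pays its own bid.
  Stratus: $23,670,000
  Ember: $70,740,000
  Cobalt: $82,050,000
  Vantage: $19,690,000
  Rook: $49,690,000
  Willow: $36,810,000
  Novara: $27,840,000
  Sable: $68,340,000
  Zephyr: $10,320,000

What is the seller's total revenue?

Bids ranked high→low: 82,050,000 (Cobalt), 70,740,000 (Ember), 68,340,000 (Sable), 49,690,000 (Rook), 36,810,000 (Willow), 27,840,000 (Novara), 23,670,000 (Stratus), …
The 5 highest are Cobalt, Ember, Sable, Rook, Willow.
Total revenue = 82,050,000 + 70,740,000 + 68,340,000 + 49,690,000 + 36,810,000 = $307,630,000.

Total revenue: $307,630,000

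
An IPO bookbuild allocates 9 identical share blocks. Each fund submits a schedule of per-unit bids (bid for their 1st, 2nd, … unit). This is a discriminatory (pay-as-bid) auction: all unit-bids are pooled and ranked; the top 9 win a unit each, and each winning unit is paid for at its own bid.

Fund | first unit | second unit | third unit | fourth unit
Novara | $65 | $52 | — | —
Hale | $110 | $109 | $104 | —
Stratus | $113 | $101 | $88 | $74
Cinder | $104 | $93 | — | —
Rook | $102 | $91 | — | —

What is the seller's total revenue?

All unit-bids, highest first — top 9: 113 (Stratus-1), 110 (Hale-1), 109 (Hale-2), 104 (Hale-3), 104 (Cinder-1), 102 (Rook-1), 101 (Stratus-2), 93 (Cinder-2), 91 (Rook-2)
Next rejected bid: $88 (not a price — pay-as-bid).
Each winning unit pays its own bid.
Revenue = 113 + 110 + 109 + 104 + 104 + 102 + 101 + 93 + 91 = $927.

Total revenue: $927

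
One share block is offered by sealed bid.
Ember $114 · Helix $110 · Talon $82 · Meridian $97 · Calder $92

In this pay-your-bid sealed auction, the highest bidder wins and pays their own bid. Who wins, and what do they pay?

Ember pays $114

Sorting bids: 114 (Ember) > 110 (Helix) > 97 (Meridian) > 92 (Calder) > 82 (Talon)
Ember has the highest bid and pays exactly that: $114.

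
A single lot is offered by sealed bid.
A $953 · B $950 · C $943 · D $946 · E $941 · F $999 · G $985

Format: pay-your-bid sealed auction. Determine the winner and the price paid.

F pays $999

Bids ranked: 999 (F) > 985 (G) > 953 (A) > 950 (B) > 946 (D) > 943 (C) > …
F has the highest bid and pays exactly that: $999.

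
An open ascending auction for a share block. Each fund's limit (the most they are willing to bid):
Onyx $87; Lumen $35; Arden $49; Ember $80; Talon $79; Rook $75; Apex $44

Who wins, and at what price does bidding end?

Limits in order: 87 (Onyx) > 80 (Ember) > 79 (Talon) > 75 (Rook) > 49 (Arden) > 44 (Apex) > …
Once the price passes $80, only Onyx is left; the hammer falls at Ember's limit of $80.

Onyx wins at $80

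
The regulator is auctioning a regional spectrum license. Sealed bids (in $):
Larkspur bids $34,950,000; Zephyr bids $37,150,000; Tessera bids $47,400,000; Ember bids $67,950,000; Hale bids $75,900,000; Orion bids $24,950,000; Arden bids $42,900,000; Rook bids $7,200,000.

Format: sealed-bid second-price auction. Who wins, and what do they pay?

Sealed-bid second-price auction: the highest bidder wins and pays the second-highest bid.
Bids in order: 75,900,000 (Hale) > 67,950,000 (Ember) > 47,400,000 (Tessera) > 42,900,000 (Arden) > 37,150,000 (Zephyr) > 34,950,000 (Larkspur) > …
Hale wins with the highest bid; price is set by the runner-up at $67,950,000.

Hale pays $67,950,000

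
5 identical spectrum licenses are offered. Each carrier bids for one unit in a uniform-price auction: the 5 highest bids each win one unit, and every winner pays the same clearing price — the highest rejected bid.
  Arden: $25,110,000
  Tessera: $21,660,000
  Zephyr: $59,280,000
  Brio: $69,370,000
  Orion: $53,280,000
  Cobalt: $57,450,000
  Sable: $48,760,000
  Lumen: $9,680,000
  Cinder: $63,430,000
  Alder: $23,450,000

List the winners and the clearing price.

Ordering the bids: 69,370,000 (Brio), 63,430,000 (Cinder), 59,280,000 (Zephyr), 57,450,000 (Cobalt), 53,280,000 (Orion), 48,760,000 (Sable), 25,110,000 (Arden), …
Top 5: Brio, Cinder, Zephyr, Cobalt, Orion.
First losing bid is Sable's $48,760,000, which sets the uniform price.

Brio, Cinder, Zephyr, Cobalt, Orion; each pays $48,760,000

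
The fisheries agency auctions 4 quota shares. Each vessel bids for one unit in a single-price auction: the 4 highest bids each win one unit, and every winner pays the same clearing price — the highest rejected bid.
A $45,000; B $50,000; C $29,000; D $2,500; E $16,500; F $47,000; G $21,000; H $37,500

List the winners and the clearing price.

B, F, A, H; each pays $29,000

Sorting: 50,000 (B), 47,000 (F), 45,000 (A), 37,500 (H), 29,000 (C), 21,000 (G), …
The 4 highest are B, F, A, H.
Clearing price = highest rejected bid = $29,000.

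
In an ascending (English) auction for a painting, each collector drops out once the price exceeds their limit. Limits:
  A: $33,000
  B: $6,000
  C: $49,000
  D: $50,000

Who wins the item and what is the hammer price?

D wins at $49,000

Limits in order: 50,000 (D) > 49,000 (C) > 33,000 (A) > 6,000 (B)
Once the price passes $49,000, only D is left; the hammer falls at C's limit of $49,000.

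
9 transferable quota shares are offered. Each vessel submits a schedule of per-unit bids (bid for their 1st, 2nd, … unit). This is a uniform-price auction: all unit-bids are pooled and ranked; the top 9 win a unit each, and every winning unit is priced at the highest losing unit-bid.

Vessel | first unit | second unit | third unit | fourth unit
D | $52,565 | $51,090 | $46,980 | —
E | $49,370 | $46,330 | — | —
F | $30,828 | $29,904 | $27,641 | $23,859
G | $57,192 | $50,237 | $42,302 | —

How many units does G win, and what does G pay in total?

G: 3 units, pays $89,712

Pooled unit-bids ranked (top 9): 57,192 (G-1), 52,565 (D-1), 51,090 (D-2), 50,237 (G-2), 49,370 (E-1), 46,980 (D-3), 46,330 (E-2), 42,302 (G-3), 30,828 (F-1)
Highest rejected unit-bid = $29,904.
G wins 3 unit(s) at $29,904 each.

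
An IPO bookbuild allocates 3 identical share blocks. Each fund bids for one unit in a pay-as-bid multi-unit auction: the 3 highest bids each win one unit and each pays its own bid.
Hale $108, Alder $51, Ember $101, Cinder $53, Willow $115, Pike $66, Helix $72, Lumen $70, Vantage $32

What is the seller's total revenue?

Total revenue: $324

Sorting: 115 (Willow), 108 (Hale), 101 (Ember), 72 (Helix), 70 (Lumen), …
Winners (3 units): Willow, Hale, Ember.
Total revenue = 115 + 108 + 101 = $324.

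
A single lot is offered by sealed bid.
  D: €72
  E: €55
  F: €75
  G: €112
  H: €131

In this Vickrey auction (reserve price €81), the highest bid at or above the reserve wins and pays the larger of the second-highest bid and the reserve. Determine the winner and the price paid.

Vickrey auction (reserve price €81): the highest bid at or above the reserve wins and pays the larger of the second-highest bid and the reserve.
Sorting bids: 131 (H) > 112 (G) > 75 (F) > 72 (D) > 55 (E)
Highest eligible bid: H at €131.
Second-highest bid €112 exceeds the reserve €81 → payment €112.

H pays €112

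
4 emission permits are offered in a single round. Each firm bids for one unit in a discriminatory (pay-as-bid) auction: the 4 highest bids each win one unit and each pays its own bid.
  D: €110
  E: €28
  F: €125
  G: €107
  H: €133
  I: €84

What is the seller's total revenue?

Sorting: 133 (H), 125 (F), 110 (D), 107 (G), 84 (I), 28 (E)
Winners (4 units): H, F, D, G.
Total revenue = 133 + 125 + 110 + 107 = €475.

Total revenue: €475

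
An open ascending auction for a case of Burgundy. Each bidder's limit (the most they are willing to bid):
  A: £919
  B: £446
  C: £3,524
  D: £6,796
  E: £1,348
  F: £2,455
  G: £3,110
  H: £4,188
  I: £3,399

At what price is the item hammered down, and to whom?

Limits in order: 6,796 (D) > 4,188 (H) > 3,524 (C) > 3,399 (I) > 3,110 (G) > 2,455 (F) > …
Once the price passes £4,188, only D is left; the hammer falls at H's limit of £4,188.

D wins at £4,188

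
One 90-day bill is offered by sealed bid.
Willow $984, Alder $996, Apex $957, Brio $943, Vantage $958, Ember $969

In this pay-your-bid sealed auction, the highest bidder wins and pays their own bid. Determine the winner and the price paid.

Alder pays $996

Bids ranked: 996 (Alder) > 984 (Willow) > 969 (Ember) > 958 (Vantage) > 957 (Apex) > 943 (Brio)
First-price: Alder pays what they bid, $996.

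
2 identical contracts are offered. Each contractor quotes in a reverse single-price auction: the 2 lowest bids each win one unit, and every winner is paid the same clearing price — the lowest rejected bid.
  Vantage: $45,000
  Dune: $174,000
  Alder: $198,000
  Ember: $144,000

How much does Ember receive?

Bids ranked low→high: 45,000 (Vantage), 144,000 (Ember), 174,000 (Dune), 198,000 (Alder)
Lowest 2: Vantage, Ember.
Clearing price = lowest rejected bid = $174,000.
Ember wins → is paid $174,000.

Ember is paid $174,000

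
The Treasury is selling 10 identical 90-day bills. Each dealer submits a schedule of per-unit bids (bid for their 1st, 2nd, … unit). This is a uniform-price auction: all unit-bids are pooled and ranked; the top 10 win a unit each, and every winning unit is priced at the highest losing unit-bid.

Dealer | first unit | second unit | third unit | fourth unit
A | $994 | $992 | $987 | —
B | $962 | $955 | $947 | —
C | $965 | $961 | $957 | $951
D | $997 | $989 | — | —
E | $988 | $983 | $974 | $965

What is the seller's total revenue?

Total revenue: $9,620

Merging the schedules and taking the best 10: 997 (D-1), 994 (A-1), 992 (A-2), 989 (D-2), 988 (E-1), 987 (A-3), 983 (E-2), 974 (E-3), 965 (C-1), 965 (E-4)
The (k+1)-th unit-bid is $962.
Allocation: A 3, C 1, D 2, E 4. Every unit priced at $962.
Revenue = 10 × 962 = $9,620.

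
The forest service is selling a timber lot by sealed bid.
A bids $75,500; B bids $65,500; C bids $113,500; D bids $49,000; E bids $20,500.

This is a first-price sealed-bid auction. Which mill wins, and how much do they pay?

C pays $113,500

First-price sealed-bid auction: the highest bidder wins and pays their own bid.
Bids in order: 113,500 (C) > 75,500 (A) > 65,500 (B) > 49,000 (D) > 20,500 (E)
First-price: C pays what they bid, $113,500.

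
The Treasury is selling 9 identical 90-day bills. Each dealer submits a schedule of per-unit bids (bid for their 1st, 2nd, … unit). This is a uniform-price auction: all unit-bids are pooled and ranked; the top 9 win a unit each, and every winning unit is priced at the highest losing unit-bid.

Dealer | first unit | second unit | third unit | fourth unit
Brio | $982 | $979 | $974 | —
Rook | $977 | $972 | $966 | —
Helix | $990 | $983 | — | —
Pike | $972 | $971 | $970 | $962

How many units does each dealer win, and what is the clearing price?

Brio 3, Helix 2, Pike 2, Rook 2; clearing price $970

All unit-bids, highest first — top 9: 990 (Helix-1), 983 (Helix-2), 982 (Brio-1), 979 (Brio-2), 977 (Rook-1), 974 (Brio-3), 972 (Rook-2), 972 (Pike-1), 971 (Pike-2)
First bid not allocated: $970.
Allocation: Brio 3, Helix 2, Pike 2, Rook 2.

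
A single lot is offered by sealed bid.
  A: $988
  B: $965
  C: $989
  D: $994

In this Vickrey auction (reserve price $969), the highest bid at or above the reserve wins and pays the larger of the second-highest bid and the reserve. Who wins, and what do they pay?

D pays $989

Bids ranked: 994 (D) > 989 (C) > 988 (A) > 965 (B)
D has the top bid at or above the reserve ($994).
Second-highest bid $989 exceeds the reserve $969 → payment $989.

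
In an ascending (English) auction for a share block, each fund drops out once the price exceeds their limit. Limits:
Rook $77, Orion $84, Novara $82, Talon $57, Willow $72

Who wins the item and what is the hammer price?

Orion wins at $82

Rule: the price rises until one bidder remains; the winner pays the price at which the last rival dropped out.
Limits in order: 84 (Orion) > 82 (Novara) > 77 (Rook) > 72 (Willow) > 57 (Talon)
Novara is the last rival to drop out, at $82; Orion remains and wins at that price.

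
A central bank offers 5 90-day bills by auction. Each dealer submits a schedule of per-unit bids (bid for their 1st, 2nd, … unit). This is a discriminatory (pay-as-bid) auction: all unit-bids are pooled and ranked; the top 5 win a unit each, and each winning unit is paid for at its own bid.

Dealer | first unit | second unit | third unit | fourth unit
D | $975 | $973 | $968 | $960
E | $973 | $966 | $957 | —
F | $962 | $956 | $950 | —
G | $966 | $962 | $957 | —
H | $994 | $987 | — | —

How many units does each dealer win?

D 2, E 1, H 2

Pooled unit-bids ranked (top 5): 994 (H-1), 987 (H-2), 975 (D-1), 973 (D-2), 973 (E-1)
Next rejected bid: $968 (not a price — pay-as-bid).
Allocation: D 2, E 1, H 2.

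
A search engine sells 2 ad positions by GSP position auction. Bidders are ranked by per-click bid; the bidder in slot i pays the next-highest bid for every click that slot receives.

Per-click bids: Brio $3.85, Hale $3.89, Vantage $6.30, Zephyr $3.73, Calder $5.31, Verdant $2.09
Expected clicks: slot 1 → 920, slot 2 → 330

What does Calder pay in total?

Calder pays $1283.70

Ranked by bid: $6.30 (Vantage) > $5.31 (Calder) > $3.89 (Hale) > …
Calder holds slot 2 → pays next bid $3.89 × 330 clicks = $1283.70.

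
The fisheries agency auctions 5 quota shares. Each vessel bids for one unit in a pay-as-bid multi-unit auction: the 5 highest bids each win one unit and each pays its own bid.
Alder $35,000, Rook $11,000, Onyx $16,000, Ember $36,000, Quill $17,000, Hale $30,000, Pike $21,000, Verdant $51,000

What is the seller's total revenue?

Ordering the bids: 51,000 (Verdant), 36,000 (Ember), 35,000 (Alder), 30,000 (Hale), 21,000 (Pike), 17,000 (Quill), 16,000 (Onyx), …
Top 5: Verdant, Ember, Alder, Hale, Pike.
Total revenue = 51,000 + 36,000 + 35,000 + 30,000 + 21,000 = $173,000.

Total revenue: $173,000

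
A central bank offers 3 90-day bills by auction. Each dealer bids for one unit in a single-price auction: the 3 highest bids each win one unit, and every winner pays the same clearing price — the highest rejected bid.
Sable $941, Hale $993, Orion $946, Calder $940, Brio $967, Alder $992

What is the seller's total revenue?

Total revenue: $2,838

Sorting: 993 (Hale), 992 (Alder), 967 (Brio), 946 (Orion), 941 (Sable), …
Winners (3 units): Hale, Alder, Brio.
First losing bid is Orion's $946, which sets the uniform price.
Total revenue = 3 × $946 = $2,838.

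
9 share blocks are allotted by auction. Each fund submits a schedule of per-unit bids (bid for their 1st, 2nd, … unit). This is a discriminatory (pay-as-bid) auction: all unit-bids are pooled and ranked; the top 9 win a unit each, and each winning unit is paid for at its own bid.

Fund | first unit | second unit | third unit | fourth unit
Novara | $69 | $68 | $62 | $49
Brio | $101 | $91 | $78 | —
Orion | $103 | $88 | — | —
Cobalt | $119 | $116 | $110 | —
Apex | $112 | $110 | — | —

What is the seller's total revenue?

All unit-bids, highest first — top 9: 119 (Cobalt-1), 116 (Cobalt-2), 112 (Apex-1), 110 (Cobalt-3), 110 (Apex-2), 103 (Orion-1), 101 (Brio-1), 91 (Brio-2), 88 (Orion-2)
Next rejected bid: $78 (not a price — pay-as-bid).
Each winning unit pays its own bid.
Revenue = 119 + 116 + 112 + 110 + 110 + 103 + 101 + 91 + 88 = $950.

Total revenue: $950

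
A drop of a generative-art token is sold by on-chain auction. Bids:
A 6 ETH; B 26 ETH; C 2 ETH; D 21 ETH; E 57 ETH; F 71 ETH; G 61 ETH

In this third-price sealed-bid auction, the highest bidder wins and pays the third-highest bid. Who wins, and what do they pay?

Sorting bids: 71 (F) > 61 (G) > 57 (E) > 26 (B) > 21 (D) > 6 (A) > …
F wins; payment is bid #3 in the ranking = 57 ETH.

F pays 57 ETH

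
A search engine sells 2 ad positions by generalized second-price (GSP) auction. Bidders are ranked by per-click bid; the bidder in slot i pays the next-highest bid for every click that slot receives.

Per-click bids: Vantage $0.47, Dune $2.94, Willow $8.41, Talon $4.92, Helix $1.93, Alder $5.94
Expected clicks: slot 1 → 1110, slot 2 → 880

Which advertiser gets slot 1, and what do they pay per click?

Willow; $5.94 per click

Ranked by bid: $8.41 (Willow) > $5.94 (Alder) > $4.92 (Talon) > …
Slot 1 goes to the first-ranked bidder, Willow, who pays the next bid down: $5.94/click.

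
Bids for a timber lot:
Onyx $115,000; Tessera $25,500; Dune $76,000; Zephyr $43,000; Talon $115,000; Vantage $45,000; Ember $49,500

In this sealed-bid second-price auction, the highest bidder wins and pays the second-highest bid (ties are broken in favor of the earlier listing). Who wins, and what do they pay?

Onyx pays $115,000

Sorting bids: 115,000 (Onyx) > 115,000 (Talon) > 76,000 (Dune) > 49,500 (Ember) > 45,000 (Vantage) > 43,000 (Zephyr) > …
Tie at $115,000 → Onyx wins by tie-break.
Second-price: Onyx pays Talon's bid of $115,000.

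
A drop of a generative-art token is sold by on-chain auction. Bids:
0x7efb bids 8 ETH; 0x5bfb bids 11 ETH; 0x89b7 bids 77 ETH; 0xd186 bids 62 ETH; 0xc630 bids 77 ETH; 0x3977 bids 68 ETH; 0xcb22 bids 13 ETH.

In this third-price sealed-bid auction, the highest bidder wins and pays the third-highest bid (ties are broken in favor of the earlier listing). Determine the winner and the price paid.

Bids ranked: 77 (0x89b7) > 77 (0xc630) > 68 (0x3977) > 62 (0xd186) > 13 (0xcb22) > 11 (0x5bfb) > …
Tie at 77 ETH → 0x89b7 wins by tie-break.
0x89b7 is highest; pays the third-highest bid, 68 ETH.

0x89b7 pays 68 ETH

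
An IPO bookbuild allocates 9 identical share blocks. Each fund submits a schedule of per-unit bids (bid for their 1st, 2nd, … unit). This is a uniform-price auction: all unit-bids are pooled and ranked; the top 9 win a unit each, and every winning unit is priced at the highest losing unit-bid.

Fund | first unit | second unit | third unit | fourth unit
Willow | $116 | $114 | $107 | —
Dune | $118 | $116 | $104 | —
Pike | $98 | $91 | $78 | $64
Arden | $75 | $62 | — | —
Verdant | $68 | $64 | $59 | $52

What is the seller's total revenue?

Merging the schedules and taking the best 9: 118 (Dune-1), 116 (Willow-1), 116 (Dune-2), 114 (Willow-2), 107 (Willow-3), 104 (Dune-3), 98 (Pike-1), 91 (Pike-2), 78 (Pike-3)
The (k+1)-th unit-bid is $75.
Allocation: Dune 3, Pike 3, Willow 3. Every unit priced at $75.
Revenue = 9 × 75 = $675.

Total revenue: $675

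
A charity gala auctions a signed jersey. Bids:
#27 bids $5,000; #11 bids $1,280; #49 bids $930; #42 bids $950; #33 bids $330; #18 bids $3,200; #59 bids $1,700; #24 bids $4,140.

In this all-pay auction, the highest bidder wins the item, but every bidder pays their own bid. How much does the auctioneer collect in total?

Sorting bids: 5,000 (#27) > 4,140 (#24) > 3,200 (#18) > 1,700 (#59) > 1,280 (#11) > 950 (#42) > …
Every bidder forfeits their bid regardless of winning.
Revenue = 5,000 + 1,280 + 930 + 950 + 330 + 3,200 + 1,700 + 4,140 = $17,530.

Total revenue: $17,530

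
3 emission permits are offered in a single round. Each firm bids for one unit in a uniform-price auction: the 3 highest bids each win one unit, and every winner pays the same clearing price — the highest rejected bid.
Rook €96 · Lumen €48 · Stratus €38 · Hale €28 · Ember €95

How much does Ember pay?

Ordering the bids: 96 (Rook), 95 (Ember), 48 (Lumen), 38 (Stratus), 28 (Hale)
The 3 highest are Rook, Ember, Lumen.
Clearing price = highest rejected bid = €38.
Ember wins → pays €38.

Ember pays €38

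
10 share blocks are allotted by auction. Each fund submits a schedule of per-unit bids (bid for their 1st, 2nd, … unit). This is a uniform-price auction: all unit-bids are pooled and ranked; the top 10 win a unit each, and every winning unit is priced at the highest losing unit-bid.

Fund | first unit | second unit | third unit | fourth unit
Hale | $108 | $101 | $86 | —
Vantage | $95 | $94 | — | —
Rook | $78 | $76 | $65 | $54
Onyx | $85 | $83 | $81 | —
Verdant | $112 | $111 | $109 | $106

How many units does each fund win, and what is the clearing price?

Merging the schedules and taking the best 10: 112 (Verdant-1), 111 (Verdant-2), 109 (Verdant-3), 108 (Hale-1), 106 (Verdant-4), 101 (Hale-2), 95 (Vantage-1), 94 (Vantage-2), 86 (Hale-3), 85 (Onyx-1)
The (k+1)-th unit-bid is $83.
Allocation: Hale 3, Onyx 1, Vantage 2, Verdant 4.

Hale 3, Onyx 1, Vantage 2, Verdant 4; clearing price $83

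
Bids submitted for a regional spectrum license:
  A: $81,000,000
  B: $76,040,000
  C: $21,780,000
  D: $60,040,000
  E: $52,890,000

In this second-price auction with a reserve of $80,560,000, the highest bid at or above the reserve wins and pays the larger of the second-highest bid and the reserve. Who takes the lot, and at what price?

Rule: the highest bid at or above the reserve wins and pays the larger of the second-highest bid and the reserve.
Sorting bids: 81,000,000 (A) > 76,040,000 (B) > 60,040,000 (D) > 52,890,000 (E) > 21,780,000 (C)
Highest eligible bid: A at $81,000,000.
Second-highest bid $76,040,000 is below the reserve $80,560,000, so the reserve binds → payment $80,560,000.

A pays $80,560,000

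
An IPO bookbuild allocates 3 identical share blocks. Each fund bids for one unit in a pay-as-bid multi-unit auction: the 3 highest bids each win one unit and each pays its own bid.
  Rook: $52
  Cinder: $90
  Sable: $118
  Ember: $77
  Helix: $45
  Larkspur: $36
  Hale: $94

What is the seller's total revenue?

Total revenue: $302

Bids ranked high→low: 118 (Sable), 94 (Hale), 90 (Cinder), 77 (Ember), 52 (Rook), …
Top 3: Sable, Hale, Cinder.
Total revenue = 118 + 94 + 90 = $302.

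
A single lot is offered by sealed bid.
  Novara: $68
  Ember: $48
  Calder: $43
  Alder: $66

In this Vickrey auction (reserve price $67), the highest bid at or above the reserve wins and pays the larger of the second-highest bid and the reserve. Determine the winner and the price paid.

Novara pays $67

Rule: the highest bid at or above the reserve wins and pays the larger of the second-highest bid and the reserve.
Bids ranked: 68 (Novara) > 66 (Alder) > 48 (Ember) > 43 (Calder)
Highest eligible bid: Novara at $68.
max(second-highest $66, reserve $67) = $67.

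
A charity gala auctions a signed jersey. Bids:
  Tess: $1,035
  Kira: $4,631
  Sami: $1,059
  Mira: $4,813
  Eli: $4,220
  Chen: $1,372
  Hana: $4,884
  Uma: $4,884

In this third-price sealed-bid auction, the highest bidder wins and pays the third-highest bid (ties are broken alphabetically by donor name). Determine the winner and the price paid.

Bids ranked: 4,884 (Hana) > 4,884 (Uma) > 4,813 (Mira) > 4,631 (Kira) > 4,220 (Eli) > 1,372 (Chen) > …
Hana and Uma tie at $4,884; tie-break gives it to Hana.
Hana is highest; pays the third-highest bid, $4,813.

Hana pays $4,813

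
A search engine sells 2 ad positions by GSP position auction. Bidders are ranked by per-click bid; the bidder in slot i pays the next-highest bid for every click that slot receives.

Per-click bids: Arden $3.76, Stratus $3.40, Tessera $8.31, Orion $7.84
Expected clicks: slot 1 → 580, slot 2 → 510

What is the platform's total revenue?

Total revenue: $6464.80

Sorting advertisers: $8.31 (Tessera) > $7.84 (Orion) > $3.76 (Arden) > …
Slot 1: Tessera pays $7.84 × 580 = $4547.20
Slot 2: Orion pays $3.76 × 510 = $1917.60
Total = $6464.80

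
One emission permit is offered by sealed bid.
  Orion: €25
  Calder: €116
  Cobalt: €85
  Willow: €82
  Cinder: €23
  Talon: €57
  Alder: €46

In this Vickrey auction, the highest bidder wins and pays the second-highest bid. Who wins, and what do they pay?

Calder pays €85

Sorting bids: 116 (Calder) > 85 (Cobalt) > 82 (Willow) > 57 (Talon) > 46 (Alder) > 25 (Orion) > …
Calder wins with the highest bid; price is set by the runner-up at €85.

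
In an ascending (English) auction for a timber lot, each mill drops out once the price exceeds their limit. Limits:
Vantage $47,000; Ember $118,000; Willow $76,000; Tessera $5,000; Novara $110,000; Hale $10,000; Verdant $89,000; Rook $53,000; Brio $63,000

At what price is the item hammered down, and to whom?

Rule: the price rises until one bidder remains; the winner pays the price at which the last rival dropped out.
Sorting limits: 118,000 (Ember) > 110,000 (Novara) > 89,000 (Verdant) > 76,000 (Willow) > 63,000 (Brio) > 53,000 (Rook) > …
Once the price passes $110,000, only Ember is left; the hammer falls at Novara's limit of $110,000.

Ember wins at $110,000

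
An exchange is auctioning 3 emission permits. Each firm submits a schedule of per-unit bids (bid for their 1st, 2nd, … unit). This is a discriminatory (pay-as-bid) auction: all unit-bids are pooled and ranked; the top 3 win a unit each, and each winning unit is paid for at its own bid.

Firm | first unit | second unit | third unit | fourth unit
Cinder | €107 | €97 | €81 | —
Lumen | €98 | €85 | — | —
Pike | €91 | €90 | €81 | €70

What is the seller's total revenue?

Total revenue: €302

All unit-bids, highest first — top 3: 107 (Cinder-1), 98 (Lumen-1), 97 (Cinder-2)
Next rejected bid: €91 (not a price — pay-as-bid).
Each winning unit pays its own bid.
Revenue = 107 + 98 + 97 = €302.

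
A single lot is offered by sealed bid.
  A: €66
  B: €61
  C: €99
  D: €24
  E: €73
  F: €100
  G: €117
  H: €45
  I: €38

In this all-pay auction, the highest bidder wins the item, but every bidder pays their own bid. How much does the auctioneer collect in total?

Total revenue: €623

All-pay auction: the highest bidder wins the item, but every bidder pays their own bid.
Bids ranked: 117 (G) > 100 (F) > 99 (C) > 73 (E) > 66 (A) > 61 (B) > …
Every bidder forfeits their bid regardless of winning.
Revenue = 66 + 61 + 99 + 24 + 73 + 100 + 117 + 45 + 38 = €623.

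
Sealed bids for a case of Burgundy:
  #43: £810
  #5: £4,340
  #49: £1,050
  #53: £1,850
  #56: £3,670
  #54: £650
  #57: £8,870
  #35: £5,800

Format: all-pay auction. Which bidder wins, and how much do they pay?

#57 pays £8,870

All-pay auction: the highest bidder wins the item, but every bidder pays their own bid.
Bids in order: 8,870 (#57) > 5,800 (#35) > 4,340 (#5) > 3,670 (#56) > 1,850 (#53) > 1,050 (#49) > …
#57 is highest and takes the item; every bidder forfeits their bid.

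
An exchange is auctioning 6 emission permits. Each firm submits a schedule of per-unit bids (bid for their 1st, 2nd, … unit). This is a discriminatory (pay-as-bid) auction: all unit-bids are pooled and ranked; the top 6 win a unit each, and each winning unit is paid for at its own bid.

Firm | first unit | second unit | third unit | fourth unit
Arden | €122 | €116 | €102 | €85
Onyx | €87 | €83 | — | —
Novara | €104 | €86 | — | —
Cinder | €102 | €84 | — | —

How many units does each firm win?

Arden 3, Cinder 1, Novara 1, Onyx 1

Merging the schedules and taking the best 6: 122 (Arden-1), 116 (Arden-2), 104 (Novara-1), 102 (Arden-3), 102 (Cinder-1), 87 (Onyx-1)
Next rejected bid: €86 (not a price — pay-as-bid).
Allocation: Arden 3, Cinder 1, Novara 1, Onyx 1.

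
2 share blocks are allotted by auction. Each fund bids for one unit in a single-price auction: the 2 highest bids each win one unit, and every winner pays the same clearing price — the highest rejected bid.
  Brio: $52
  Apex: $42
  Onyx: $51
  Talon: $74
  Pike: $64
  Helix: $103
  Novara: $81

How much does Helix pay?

Helix pays $74

Sorting: 103 (Helix), 81 (Novara), 74 (Talon), 64 (Pike), …
The 2 highest are Helix, Novara.
Highest unsuccessful bid: $74 → clearing price.
Helix wins → pays $74.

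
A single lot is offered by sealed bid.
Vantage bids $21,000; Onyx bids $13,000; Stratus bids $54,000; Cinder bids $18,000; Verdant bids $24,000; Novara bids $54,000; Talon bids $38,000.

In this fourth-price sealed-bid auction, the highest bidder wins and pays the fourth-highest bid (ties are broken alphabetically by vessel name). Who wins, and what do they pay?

Novara pays $24,000

Bids ranked: 54,000 (Novara) > 54,000 (Stratus) > 38,000 (Talon) > 24,000 (Verdant) > 21,000 (Vantage) > 18,000 (Cinder) > …
Novara and Stratus tie at $54,000; tie-break gives it to Novara.
Novara is highest; pays the fourth-highest bid, $24,000.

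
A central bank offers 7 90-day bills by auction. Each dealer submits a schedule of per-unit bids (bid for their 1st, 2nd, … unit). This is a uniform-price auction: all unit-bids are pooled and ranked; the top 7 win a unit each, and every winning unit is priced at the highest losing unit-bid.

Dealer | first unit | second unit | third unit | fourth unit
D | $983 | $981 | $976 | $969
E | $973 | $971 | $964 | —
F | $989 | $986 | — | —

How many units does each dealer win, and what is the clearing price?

D 3, E 2, F 2; clearing price $969

All unit-bids, highest first — top 7: 989 (F-1), 986 (F-2), 983 (D-1), 981 (D-2), 976 (D-3), 973 (E-1), 971 (E-2)
The (k+1)-th unit-bid is $969.
Allocation: D 3, E 2, F 2.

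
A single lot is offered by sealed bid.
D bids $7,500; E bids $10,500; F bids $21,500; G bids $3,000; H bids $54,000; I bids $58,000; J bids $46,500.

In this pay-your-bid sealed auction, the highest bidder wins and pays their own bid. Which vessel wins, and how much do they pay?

I pays $58,000

Sorting bids: 58,000 (I) > 54,000 (H) > 46,500 (J) > 21,500 (F) > 10,500 (E) > 7,500 (D) > …
First-price: I pays what they bid, $58,000.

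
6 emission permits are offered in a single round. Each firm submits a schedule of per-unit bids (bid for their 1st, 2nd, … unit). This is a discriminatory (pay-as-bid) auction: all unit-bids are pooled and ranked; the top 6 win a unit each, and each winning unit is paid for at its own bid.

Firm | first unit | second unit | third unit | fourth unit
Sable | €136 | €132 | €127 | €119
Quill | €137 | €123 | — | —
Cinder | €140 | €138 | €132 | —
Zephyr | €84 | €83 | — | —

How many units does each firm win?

Pooled unit-bids ranked (top 6): 140 (Cinder-1), 138 (Cinder-2), 137 (Quill-1), 136 (Sable-1), 132 (Sable-2), 132 (Cinder-3)
Next rejected bid: €127 (not a price — pay-as-bid).
Allocation: Cinder 3, Quill 1, Sable 2.

Cinder 3, Quill 1, Sable 2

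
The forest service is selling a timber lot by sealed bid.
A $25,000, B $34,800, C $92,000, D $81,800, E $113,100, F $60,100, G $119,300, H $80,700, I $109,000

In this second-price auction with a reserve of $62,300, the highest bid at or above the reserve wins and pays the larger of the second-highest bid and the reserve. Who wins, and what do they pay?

Sorting bids: 119,300 (G) > 113,100 (E) > 109,000 (I) > 92,000 (C) > 81,800 (D) > 80,700 (H) > …
G has the top bid at or above the reserve ($119,300).
Second-highest bid $113,100 exceeds the reserve $62,300 → payment $113,100.

G pays $113,100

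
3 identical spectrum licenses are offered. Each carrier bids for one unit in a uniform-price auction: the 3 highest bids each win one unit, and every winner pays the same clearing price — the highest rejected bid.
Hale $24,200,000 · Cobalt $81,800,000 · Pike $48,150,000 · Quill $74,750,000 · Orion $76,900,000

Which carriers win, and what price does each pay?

Ordering the bids: 81,800,000 (Cobalt), 76,900,000 (Orion), 74,750,000 (Quill), 48,150,000 (Pike), 24,200,000 (Hale)
Winners (3 units): Cobalt, Orion, Quill.
Highest unsuccessful bid: $48,150,000 → clearing price.

Cobalt, Orion, Quill; each pays $48,150,000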